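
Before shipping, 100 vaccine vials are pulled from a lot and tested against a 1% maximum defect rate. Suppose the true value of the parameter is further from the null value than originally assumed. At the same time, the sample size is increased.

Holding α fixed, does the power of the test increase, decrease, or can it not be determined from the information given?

A bigger departure from H₀ is easier for the test to detect, so it fails to reject less often. Increasing n separates the H₀ and Ha sampling distributions, so under Ha fewer outcomes land in the acceptance region. Both changes push β in the same direction.
Since power = 1 − β and β decreases, power increases.

It increases.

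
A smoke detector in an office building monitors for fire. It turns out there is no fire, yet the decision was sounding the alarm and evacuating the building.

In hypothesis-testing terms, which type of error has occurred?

The null hypothesis here is that there is no fire.
'Sounding the alarm and evacuating the building' corresponds to rejecting H₀.
H₀ was rejected but H₀ is true — a Type I error (false positive).

Type I error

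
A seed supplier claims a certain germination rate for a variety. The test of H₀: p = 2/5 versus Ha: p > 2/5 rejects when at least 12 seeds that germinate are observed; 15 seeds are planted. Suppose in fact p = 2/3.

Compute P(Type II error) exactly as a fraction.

A Type II error is failing to reject when Ha holds: with p = 2/3, β = P(Y ≤ 11).
Equivalently, β = 1 − P(Y ≥ 12) = 11346539/14348907.

11346539/14348907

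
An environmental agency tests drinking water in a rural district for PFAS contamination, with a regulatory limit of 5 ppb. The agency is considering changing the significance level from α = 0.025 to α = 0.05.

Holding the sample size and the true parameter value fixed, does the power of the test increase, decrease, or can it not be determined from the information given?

It increases.

With a larger α the critical value moves toward the center, so more of the Ha sampling distribution lies in the rejection region.
Since power = 1 − β and β decreases, power increases.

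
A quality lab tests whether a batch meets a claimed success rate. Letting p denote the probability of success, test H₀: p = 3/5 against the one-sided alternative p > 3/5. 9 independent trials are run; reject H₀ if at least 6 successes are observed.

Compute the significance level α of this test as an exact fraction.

942597/1953125

The Type I error probability is α = P(K ≥ 6) computed under H₀, where K ~ Binomial(9, 3/5).
P(K ≥ 6) = Σ_{j=6}^{9} C(9,j)·(3/5)^j·(2/5)^{9-j} = 942597/1953125.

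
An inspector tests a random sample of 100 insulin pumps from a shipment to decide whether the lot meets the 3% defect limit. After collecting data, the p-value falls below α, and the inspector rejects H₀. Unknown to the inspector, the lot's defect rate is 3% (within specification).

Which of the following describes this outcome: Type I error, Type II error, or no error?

The conventional null hypothesis here is that the lot's defect rate is 3% (within specification).
H₀ was rejected, but H₀ is actually true.
Rejecting a true null hypothesis is a Type I error (false positive).

Type I error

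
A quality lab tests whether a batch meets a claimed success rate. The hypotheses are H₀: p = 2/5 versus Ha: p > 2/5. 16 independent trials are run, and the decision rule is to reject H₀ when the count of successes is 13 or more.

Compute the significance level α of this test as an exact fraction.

The Type I error probability is α = P(K ≥ 13) computed under H₀, where K ~ Binomial(16, 2/5).
Summing C(16,j)(2/5)^j(3/5)^{16−j} for j = 13,…,16 gives 28639232/30517578125.

28639232/30517578125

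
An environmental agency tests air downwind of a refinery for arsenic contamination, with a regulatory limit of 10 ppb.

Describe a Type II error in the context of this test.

A Type II error would mean concluding that the arsenic concentration is at or below 10 ppb (safe) (or at least failing to establish that the arsenic concentration exceeds 10 ppb) when in fact the arsenic concentration exceeds 10 ppb.

With the conventional null hypothesis that the arsenic concentration is at or below 10 ppb (safe):
A Type II error is failing to reject H₀ when H₀ is false.
Here that means certifying the site as safe when actually the arsenic concentration exceeds 10 ppb.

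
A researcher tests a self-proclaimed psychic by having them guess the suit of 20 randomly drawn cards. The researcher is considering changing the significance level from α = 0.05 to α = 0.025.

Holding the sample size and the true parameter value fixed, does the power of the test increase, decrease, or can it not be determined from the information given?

A smaller α moves the rejection region further into the tail. With the alternative true, more outcomes now fall outside the rejection region, so failing to reject becomes more likely.
Since power = 1 − β and β increases, power decreases.

It decreases.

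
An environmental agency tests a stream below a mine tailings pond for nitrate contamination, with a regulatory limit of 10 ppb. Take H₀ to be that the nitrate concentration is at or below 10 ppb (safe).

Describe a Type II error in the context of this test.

A Type II error would mean concluding that the nitrate concentration is at or below 10 ppb (safe) (or at least failing to establish that the nitrate concentration exceeds 10 ppb) when in fact the nitrate concentration exceeds 10 ppb.

A Type II error is failing to reject H₀ when H₀ is false.
Here that means certifying the site as safe when actually the nitrate concentration exceeds 10 ppb.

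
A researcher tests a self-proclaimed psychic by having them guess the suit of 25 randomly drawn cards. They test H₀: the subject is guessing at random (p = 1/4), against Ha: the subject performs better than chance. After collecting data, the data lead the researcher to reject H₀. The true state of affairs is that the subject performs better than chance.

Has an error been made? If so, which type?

No error (correct decision).

The test rejected a false H₀ — the decision matches the true state.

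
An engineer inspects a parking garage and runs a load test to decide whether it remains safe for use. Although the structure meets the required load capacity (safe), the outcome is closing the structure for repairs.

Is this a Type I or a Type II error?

The null hypothesis here is that the structure meets the required load capacity (safe).
'Closing the structure for repairs' corresponds to rejecting H₀.
H₀ was rejected but H₀ is true — a Type I error (false positive).

Type I error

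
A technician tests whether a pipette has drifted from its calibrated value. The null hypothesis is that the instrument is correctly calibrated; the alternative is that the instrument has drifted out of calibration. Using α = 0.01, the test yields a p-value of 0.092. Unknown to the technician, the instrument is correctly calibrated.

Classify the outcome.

Neither — the decision is correct.

Since p = 0.092 ≥ α = 0.01, H₀ is not rejected.
H₀ is true (actually the instrument is correctly calibrated).
The decision matches the true state — no error.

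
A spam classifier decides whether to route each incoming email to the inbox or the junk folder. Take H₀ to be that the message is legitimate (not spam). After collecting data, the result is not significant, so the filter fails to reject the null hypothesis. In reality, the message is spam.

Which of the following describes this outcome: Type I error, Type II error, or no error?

H₀ was not rejected, but H₀ is actually false.
Failing to reject a false null hypothesis is a Type II error (false negative).

Type II error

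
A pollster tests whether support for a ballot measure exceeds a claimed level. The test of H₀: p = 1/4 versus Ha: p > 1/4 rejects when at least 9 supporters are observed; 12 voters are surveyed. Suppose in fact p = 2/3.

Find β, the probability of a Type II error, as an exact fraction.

Under the alternative p = 2/3, K ~ Binomial(12, 2/3); β is the probability the test does not reject, P(K < 9).
Summing C(12,j)·(2/3)^j·(1/3)^{12-j} for j = 0..8 gives 107515/177147.

107515/177147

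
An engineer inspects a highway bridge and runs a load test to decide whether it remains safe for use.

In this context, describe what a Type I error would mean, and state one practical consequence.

A Type I error would mean concluding that the structure is structurally deficient when in fact the structure meets the required load capacity (safe). Consequence: a sound structure is closed unnecessarily, at significant cost and disruption.

With the conventional null hypothesis that the structure meets the required load capacity (safe):
A Type I error is rejecting H₀ when H₀ is true.
Here that means closing the structure for repairs when actually the structure meets the required load capacity (safe).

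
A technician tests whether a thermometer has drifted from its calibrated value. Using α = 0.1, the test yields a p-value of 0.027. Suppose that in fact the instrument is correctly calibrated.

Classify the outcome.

Type I error

The conventional null hypothesis is that the instrument is correctly calibrated.
Since p = 0.027 < α = 0.1, H₀ is rejected.
H₀ is true (actually the instrument is correctly calibrated).
Rejecting a true H₀ is a Type I error.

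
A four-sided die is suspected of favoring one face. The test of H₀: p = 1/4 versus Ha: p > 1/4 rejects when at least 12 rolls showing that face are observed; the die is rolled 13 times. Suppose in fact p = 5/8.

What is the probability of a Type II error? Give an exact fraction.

134753406597/137438953472

β = P(fail to reject H₀ | Ha true) = P(S ≤ 11 | p = 5/8), S ~ Binomial(13, 5/8).
Summing C(13,j)·(5/8)^j·(3/8)^{13-j} for j = 0..11 gives 134753406597/137438953472.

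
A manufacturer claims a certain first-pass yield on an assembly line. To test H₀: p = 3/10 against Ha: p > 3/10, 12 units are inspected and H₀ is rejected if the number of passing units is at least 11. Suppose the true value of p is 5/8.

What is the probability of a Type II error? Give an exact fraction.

66717523611/68719476736

A Type II error is failing to reject when Ha holds: with p = 5/8, β = P(K ≤ 10).
Adding the binomial probabilities P(K=0)+…+P(K=10) at p = 5/8 gives 66717523611/68719476736.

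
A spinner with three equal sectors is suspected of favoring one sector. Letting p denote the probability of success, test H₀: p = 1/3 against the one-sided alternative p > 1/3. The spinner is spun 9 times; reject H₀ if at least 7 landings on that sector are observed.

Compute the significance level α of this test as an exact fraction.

The Type I error probability is α = P(S ≥ 7) computed under H₀, where S ~ Binomial(9, 1/3).
Summing C(9,j)(1/3)^j(2/3)^{9−j} for j = 7,…,9 gives 163/19683.

163/19683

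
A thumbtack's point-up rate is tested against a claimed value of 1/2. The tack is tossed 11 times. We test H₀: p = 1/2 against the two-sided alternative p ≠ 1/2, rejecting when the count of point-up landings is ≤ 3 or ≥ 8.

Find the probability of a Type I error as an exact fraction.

29/128

α = P(Y ≤ 3 or Y ≥ 8 | p = 1/2), Y ~ Binomial(11, 1/2).
By symmetry, α = 2·P(Y ≤ 3) = 2·(1 + 11 + 55 + 165)/2048 = 464/2048 = 29/128.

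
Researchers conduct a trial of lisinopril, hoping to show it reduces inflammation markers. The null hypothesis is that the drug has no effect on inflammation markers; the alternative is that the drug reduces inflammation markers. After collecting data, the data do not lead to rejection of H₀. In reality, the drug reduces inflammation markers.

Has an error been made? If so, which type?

Type II error

H₀ was not rejected, but H₀ is actually false.
Failing to reject a false null hypothesis is a Type II error (false negative).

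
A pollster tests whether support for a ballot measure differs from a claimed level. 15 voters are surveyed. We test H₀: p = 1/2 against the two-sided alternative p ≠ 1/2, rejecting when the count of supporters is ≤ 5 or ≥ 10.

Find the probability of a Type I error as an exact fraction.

Under H₀, S ~ Binomial(15, 1/2); α is the probability of landing in either tail, P(S ≤ 5) + P(S ≥ 10).
By symmetry, α = 2·P(S ≤ 5) = 2·(1 + 15 + 105 + 455 + 1365 + 3003)/32768 = 9888/32768 = 309/1024.

309/1024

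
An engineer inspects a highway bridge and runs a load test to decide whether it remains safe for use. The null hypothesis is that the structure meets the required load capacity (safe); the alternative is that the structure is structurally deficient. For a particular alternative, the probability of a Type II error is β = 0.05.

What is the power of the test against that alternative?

Power = 1 − β = 1 − 0.05 = 0.95.

0.95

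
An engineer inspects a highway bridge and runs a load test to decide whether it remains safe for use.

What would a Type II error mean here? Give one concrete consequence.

A Type II error would mean concluding that the structure meets the required load capacity (safe) (or at least failing to establish that the structure is structurally deficient) when in fact the structure is structurally deficient. Consequence: a deficient structure remains in service and may fail under load.

With the conventional null hypothesis that the structure meets the required load capacity (safe):
A Type II error is failing to reject H₀ when H₀ is false.
Here that means keeping the structure open when actually the structure is structurally deficient.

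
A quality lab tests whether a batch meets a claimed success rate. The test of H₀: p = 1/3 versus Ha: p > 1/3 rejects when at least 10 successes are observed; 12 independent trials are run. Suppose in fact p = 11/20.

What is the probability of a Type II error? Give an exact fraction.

Under the alternative p = 11/20, Y ~ Binomial(12, 11/20); β is the probability the test does not reject, P(Y < 10).
Summing C(12,j)·(11/20)^j·(9/20)^{12-j} for j = 0..9 gives 784677287856069/819200000000000.

784677287856069/819200000000000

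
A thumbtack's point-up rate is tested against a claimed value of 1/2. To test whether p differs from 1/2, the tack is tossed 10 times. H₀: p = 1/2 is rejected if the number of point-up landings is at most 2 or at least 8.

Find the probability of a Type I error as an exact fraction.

α = P(S ≤ 2 or S ≥ 8 | p = 1/2), S ~ Binomial(10, 1/2).
Each tail has probability (1 + 10 + 45)/1024; doubling gives α = 112/1024 = 7/64.

7/64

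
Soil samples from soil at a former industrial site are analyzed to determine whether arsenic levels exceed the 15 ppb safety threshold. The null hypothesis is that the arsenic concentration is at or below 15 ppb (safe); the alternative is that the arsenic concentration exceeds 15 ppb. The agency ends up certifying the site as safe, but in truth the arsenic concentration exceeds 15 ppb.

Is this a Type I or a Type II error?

Type II error

'Certifying the site as safe' corresponds to failing to reject H₀.
H₀ was not rejected but H₀ is false — a Type II error (false negative).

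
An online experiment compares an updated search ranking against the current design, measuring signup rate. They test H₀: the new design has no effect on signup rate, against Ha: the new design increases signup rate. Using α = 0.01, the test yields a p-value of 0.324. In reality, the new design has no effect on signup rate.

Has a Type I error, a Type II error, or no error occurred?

Since p = 0.324 ≥ α = 0.01, H₀ is not rejected.
H₀ is true (actually the new design has no effect on signup rate).
The decision matches the true state — no error.

No error (correct decision).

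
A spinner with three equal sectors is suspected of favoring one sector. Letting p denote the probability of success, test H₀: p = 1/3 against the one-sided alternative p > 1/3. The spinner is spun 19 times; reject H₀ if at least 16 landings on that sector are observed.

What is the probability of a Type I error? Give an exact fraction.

2825/387420489

The Type I error probability is α = P(K ≥ 16) computed under H₀, where K ~ Binomial(19, 1/3).
Adding the binomial terms for j = 16 through 19 with p = 1/3 yields 2825/387420489.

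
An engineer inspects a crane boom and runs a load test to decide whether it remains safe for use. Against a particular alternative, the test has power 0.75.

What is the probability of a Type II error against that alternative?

Power = 1 − β, so β = 1 − 0.75 = 0.25.

0.25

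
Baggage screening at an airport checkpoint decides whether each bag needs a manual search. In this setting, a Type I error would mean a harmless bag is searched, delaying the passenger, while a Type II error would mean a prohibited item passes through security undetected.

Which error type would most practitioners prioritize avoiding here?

Type II error

The Type II consequence (a prohibited item passes through security undetected) is more severe than the Type I consequence (a harmless bag is searched, delaying the passenger).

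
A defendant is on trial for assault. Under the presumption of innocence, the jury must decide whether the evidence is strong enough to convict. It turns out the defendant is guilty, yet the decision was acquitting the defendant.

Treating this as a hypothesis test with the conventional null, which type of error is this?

Type II error

The null hypothesis here is that the defendant is innocent.
'Acquitting the defendant' corresponds to failing to reject H₀.
H₀ was not rejected but H₀ is false — a Type II error (false negative).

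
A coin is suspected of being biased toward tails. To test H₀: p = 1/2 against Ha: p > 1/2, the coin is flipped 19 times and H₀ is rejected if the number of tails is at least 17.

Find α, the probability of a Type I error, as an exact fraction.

191/524288

Under H₀, X ~ Binomial(19, 1/2), and α = P(X ≥ 17).
Summing the upper tail: (171 + 19 + 1) / 2^19 = 191/524288.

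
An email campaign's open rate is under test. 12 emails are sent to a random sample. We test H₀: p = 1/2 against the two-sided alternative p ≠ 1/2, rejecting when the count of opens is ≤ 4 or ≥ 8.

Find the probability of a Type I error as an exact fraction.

397/1024

The significance level is the null-hypothesis probability of the rejection region {≤4} ∪ {≥8}.
By symmetry, α = 2·P(X ≤ 4) = 2·(1 + 12 + 66 + 220 + 495)/4096 = 1588/4096 = 397/1024.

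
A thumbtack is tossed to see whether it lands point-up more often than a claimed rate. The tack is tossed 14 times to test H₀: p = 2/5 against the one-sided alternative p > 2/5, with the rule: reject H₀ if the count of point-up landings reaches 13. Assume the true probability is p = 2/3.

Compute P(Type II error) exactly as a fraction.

A Type II error is failing to reject when Ha holds: with p = 2/3, β = P(X ≤ 12).
Equivalently, β = 1 − P(X ≥ 13) = 4651897/4782969.

4651897/4782969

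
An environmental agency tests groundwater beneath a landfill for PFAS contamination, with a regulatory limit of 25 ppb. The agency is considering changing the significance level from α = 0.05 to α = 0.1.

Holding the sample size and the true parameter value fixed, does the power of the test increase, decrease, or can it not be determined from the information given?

It increases.

Relaxing α lowers the evidence threshold; under Ha, outcomes that previously fell short now trigger rejection.
Since power = 1 − β and β decreases, power increases.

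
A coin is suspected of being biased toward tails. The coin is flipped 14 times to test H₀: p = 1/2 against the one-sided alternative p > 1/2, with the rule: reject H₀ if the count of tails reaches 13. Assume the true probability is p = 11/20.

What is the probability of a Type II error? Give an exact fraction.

A Type II error is failing to reject when Ha holds: with p = 11/20, β = P(S ≤ 12).
Summing C(14,j)·(11/20)^j·(9/20)^{14-j} for j = 0..12 gives 1633670388436281453/1638400000000000000.

1633670388436281453/1638400000000000000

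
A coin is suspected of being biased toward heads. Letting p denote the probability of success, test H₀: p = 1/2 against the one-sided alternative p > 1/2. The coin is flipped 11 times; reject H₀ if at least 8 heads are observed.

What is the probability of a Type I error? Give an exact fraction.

29/256

α = P(reject H₀ | H₀ true) = P(Y ≥ 8 | p = 1/2), with Y ~ Binomial(11, 1/2).
That's C(11,8) + C(11,9) + C(11,10) + C(11,11) over 2^11, i.e. (165 + 55 + 11 + 1)/2048 = 232/2048 = 29/256.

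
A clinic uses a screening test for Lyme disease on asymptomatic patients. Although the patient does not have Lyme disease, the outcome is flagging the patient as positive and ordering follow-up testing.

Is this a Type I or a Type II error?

Type I error

The null hypothesis here is that the patient does not have Lyme disease.
'Flagging the patient as positive and ordering follow-up testing' corresponds to rejecting H₀.
H₀ was rejected but H₀ is true — a Type I error (false positive).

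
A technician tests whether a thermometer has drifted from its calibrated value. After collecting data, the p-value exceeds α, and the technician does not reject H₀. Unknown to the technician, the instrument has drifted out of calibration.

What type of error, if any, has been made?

Type II error

The conventional null hypothesis here is that the instrument is correctly calibrated.
H₀ was not rejected, but H₀ is actually false.
Failing to reject a false null hypothesis is a Type II error (false negative).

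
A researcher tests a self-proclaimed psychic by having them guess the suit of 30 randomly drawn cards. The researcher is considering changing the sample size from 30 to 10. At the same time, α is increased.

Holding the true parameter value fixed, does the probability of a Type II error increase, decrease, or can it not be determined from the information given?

Cannot be determined from the information given.

The first change alone would make β increase; the second alone would make β decrease. Which effect dominates depends on the magnitudes, which are not given.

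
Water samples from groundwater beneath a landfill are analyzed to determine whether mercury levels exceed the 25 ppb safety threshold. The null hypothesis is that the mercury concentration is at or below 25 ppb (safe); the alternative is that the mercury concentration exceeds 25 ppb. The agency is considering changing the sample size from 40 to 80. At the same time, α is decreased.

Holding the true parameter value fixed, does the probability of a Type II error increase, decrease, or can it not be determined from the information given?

Cannot be determined from the information given.

The first change alone would make β decrease; the second alone would make β increase. Which effect dominates depends on the magnitudes, which are not given.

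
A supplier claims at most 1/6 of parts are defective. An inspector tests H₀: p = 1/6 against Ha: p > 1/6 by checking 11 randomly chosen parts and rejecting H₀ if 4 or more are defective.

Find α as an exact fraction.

Under H₀, Y ~ Binomial(11, 1/6); the Type I error rate is P(Y ≥ 4).
Via the complement, α = 1 − Σ_{j=0}^{3} C(11,j)(1/6)^j(5/6)^{11-j} = 1444669/15116544.

1444669/15116544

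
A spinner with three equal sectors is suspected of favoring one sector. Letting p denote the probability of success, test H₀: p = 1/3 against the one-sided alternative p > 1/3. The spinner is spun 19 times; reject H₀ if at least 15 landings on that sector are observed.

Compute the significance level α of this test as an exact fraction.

The Type I error probability is α = P(S ≥ 15) computed under H₀, where S ~ Binomial(19, 1/3).
Summing C(19,j)(1/3)^j(2/3)^{19−j} for j = 15,…,19 gives 23497/387420489.

23497/387420489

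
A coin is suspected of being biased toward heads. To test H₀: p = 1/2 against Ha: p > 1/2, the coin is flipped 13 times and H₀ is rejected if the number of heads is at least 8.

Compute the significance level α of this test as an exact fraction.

595/2048

α = P(reject H₀ | H₀ true) = P(Y ≥ 8 | p = 1/2), with Y ~ Binomial(13, 1/2).
P(Y ≥ 8) = [C(13,8) + C(13,9) + C(13,10) + C(13,11) + C(13,12) + C(13,13)] / 2^13 = (1287 + 715 + 286 + 78 + 13 + 1) / 8192 = 2380/8192 = 595/2048.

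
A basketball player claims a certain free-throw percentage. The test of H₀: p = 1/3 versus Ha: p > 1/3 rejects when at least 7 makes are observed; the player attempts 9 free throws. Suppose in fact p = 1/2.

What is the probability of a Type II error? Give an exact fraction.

233/256

β = P(fail to reject H₀ | Ha true) = P(Y ≤ 6 | p = 1/2), Y ~ Binomial(9, 1/2).
Summing C(9,j)·(1/2)^j·(1/2)^{9-j} for j = 0..6 gives 233/256.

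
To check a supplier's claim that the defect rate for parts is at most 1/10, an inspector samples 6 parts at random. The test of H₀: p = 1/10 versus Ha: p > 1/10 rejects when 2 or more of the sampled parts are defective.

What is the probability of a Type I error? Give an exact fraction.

α = P(reject H₀ | H₀ true) = P(Y ≥ 2 | p = 1/10), Y ~ Binomial(6, 1/10).
Via the complement, α = 1 − Σ_{j=0}^{1} C(6,j)(1/10)^j(9/10)^{6-j} = 22853/200000.

22853/200000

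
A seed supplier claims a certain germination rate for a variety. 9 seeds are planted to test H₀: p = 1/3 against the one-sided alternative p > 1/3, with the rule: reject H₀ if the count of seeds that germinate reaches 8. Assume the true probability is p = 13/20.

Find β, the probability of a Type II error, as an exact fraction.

Under the alternative p = 13/20, S ~ Binomial(9, 13/20); β is the probability the test does not reject, P(S < 8).
Equivalently, β = 1 − P(S ≥ 8) = 112501116301/128000000000.

112501116301/128000000000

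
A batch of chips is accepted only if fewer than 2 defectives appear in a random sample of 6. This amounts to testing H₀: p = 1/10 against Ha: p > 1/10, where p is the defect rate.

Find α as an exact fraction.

The significance level is the probability, assuming p = 1/10, of seeing 2 or more defectives in 6 draws.
Computing the lower-tail complement: 1 − 177147/200000 = 22853/200000.

22853/200000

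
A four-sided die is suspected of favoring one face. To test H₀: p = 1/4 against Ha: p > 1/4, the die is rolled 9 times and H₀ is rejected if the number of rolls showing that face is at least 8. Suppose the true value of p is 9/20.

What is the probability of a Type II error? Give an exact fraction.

Under the alternative p = 9/20, S ~ Binomial(9, 9/20); β is the probability the test does not reject, P(S < 8).
Summing C(9,j)·(9/20)^j·(11/20)^{9-j} for j = 0..7 gives 126837738533/128000000000.

126837738533/128000000000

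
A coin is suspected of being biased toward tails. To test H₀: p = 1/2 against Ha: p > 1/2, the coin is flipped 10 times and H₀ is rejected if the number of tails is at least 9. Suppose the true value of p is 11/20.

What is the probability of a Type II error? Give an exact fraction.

A Type II error is failing to reject when Ha holds: with p = 11/20, β = P(X ≤ 8).
Summing C(10,j)·(11/20)^j·(9/20)^{10-j} for j = 0..8 gives 10001847283209/10240000000000.

10001847283209/10240000000000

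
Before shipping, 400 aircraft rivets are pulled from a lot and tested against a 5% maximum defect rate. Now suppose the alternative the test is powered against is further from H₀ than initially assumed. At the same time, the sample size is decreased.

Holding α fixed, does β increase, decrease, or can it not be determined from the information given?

The first change alone would make β decrease; the second alone would make β increase. Which effect dominates depends on the magnitudes, which are not given.

Cannot be determined from the information given.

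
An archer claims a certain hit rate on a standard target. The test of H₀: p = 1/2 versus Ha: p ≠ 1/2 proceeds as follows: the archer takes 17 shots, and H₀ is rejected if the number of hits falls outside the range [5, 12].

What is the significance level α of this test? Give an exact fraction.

1607/32768

The significance level is the null-hypothesis probability of the rejection region {≤4} ∪ {≥13}.
Each tail has probability (1 + 17 + 136 + 680 + 2380)/131072; doubling gives α = 6428/131072 = 1607/32768.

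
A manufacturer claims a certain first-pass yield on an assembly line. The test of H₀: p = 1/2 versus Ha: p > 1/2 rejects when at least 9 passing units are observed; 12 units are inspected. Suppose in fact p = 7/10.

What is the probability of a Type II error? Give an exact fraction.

Under the alternative p = 7/10, Y ~ Binomial(12, 7/10); β is the probability the test does not reject, P(Y < 9).
Adding the binomial probabilities P(Y=0)+…+P(Y=8) at p = 7/10 gives 101496845313/200000000000.

101496845313/200000000000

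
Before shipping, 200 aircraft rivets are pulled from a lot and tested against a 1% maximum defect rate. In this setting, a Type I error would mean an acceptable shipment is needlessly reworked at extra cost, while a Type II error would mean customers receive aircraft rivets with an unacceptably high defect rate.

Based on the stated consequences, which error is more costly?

Type II error

The Type II consequence (customers receive aircraft rivets with an unacceptably high defect rate) is more severe than the Type I consequence (an acceptable shipment is needlessly reworked at extra cost).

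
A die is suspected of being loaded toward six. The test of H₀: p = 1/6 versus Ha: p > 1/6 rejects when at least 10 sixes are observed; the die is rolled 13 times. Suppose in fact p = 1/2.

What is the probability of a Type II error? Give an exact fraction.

β = P(fail to reject H₀ | Ha true) = P(X ≤ 9 | p = 1/2), X ~ Binomial(13, 1/2).
Equivalently, β = 1 − P(X ≥ 10) = 3907/4096.

3907/4096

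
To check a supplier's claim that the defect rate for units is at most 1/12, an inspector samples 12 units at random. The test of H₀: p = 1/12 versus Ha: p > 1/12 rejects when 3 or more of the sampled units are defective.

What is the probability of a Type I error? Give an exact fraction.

642062000537/8916100448256

The significance level is the probability, assuming p = 1/12, of seeing 3 or more defectives in 12 draws.
Computing the lower-tail complement: 1 − 8274038447719/8916100448256 = 642062000537/8916100448256.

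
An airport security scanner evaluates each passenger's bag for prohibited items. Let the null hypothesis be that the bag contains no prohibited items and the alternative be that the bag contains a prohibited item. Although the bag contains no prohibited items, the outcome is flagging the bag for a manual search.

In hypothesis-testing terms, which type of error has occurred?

Type I error

'Flagging the bag for a manual search' corresponds to rejecting H₀.
H₀ was rejected but H₀ is true — a Type I error (false positive).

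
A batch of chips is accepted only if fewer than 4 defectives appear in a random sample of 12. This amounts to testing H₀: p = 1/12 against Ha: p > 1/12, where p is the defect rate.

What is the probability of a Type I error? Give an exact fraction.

41104502839/2972033482752

Under H₀, Y ~ Binomial(12, 1/12); the Type I error rate is P(Y ≥ 4).
α = 1 − P(Y ≤ 3) = 1 − 2930928979913/2972033482752 = 41104502839/2972033482752.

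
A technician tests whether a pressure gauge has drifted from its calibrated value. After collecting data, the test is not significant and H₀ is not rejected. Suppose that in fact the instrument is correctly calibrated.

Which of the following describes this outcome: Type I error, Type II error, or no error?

The conventional null hypothesis here is that the instrument is correctly calibrated.
The test retained a true H₀ — the decision matches the true state.

No error (correct decision).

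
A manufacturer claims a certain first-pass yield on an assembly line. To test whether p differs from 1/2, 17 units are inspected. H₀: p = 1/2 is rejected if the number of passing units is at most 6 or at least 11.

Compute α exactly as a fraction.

10889/32768

α = P(K ≤ 6 or K ≥ 11 | p = 1/2), K ~ Binomial(17, 1/2).
Each tail has probability (1 + 17 + 136 + 680 + 2380 + 6188 + 12376)/131072; doubling gives α = 43556/131072 = 10889/32768.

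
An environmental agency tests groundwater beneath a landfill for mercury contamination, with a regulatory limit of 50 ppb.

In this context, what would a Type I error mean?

A Type I error would mean concluding that the mercury concentration exceeds 50 ppb when in fact the mercury concentration is at or below 50 ppb (safe).

With the conventional null hypothesis that the mercury concentration is at or below 50 ppb (safe):
A Type I error is rejecting H₀ when H₀ is true.
Here that means declaring the site contaminated and ordering remediation when actually the mercury concentration is at or below 50 ppb (safe).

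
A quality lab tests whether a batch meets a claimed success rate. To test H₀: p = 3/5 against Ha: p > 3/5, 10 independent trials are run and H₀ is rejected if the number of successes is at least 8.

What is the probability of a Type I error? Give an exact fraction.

1633689/9765625

The Type I error probability is α = P(K ≥ 8) computed under H₀, where K ~ Binomial(10, 3/5).
P(K ≥ 8) = Σ_{j=8}^{10} C(10,j)·(3/5)^j·(2/5)^{10-j} = 1633689/9765625.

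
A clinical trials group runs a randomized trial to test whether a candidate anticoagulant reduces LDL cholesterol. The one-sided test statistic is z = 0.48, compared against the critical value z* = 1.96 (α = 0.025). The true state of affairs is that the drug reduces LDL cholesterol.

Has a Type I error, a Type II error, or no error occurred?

Type II error

The conventional null hypothesis is that the drug has no effect on LDL cholesterol.
Since z = 0.48 ≤ z* = 1.96, H₀ is not rejected.
H₀ is false (actually the drug reduces LDL cholesterol).
Failing to reject a false H₀ is a Type II error.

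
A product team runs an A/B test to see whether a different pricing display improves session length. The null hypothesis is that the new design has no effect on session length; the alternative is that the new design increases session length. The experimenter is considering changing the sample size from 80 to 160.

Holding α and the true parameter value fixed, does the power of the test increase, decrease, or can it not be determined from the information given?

It increases.

More data shrinks sampling variability; the test statistic under Ha concentrates further from the null value, making rejection more likely.
Since power = 1 − β and β decreases, power increases.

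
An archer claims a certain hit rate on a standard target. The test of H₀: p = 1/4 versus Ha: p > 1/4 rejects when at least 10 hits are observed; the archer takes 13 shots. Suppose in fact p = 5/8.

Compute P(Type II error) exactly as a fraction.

107331531597/137438953472

Under the alternative p = 5/8, S ~ Binomial(13, 5/8); β is the probability the test does not reject, P(S < 10).
Equivalently, β = 1 − P(S ≥ 10) = 107331531597/137438953472.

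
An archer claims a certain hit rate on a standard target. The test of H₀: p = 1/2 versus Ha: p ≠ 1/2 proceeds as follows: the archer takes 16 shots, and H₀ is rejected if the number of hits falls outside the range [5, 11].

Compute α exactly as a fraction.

α = P(S ≤ 4 or S ≥ 12 | p = 1/2), S ~ Binomial(16, 1/2).
Each tail has probability (1 + 16 + 120 + 560 + 1820)/65536; doubling gives α = 5034/65536 = 2517/32768.

2517/32768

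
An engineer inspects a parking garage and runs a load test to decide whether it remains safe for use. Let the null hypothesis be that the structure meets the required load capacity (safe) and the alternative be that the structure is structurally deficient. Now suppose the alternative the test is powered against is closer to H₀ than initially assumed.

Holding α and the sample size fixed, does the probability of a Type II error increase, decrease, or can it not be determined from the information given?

A smaller true effect puts the Ha sampling distribution closer to H₀, so more of it falls in the non-rejection region.

It increases.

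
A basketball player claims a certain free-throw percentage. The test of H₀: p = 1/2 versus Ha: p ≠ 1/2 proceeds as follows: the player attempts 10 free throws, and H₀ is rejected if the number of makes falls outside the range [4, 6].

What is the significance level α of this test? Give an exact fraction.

Under H₀, S ~ Binomial(10, 1/2); α is the probability of landing in either tail, P(S ≤ 3) + P(S ≥ 7).
By symmetry, α = 2·P(S ≤ 3) = 2·(1 + 10 + 45 + 120)/1024 = 352/1024 = 11/32.

11/32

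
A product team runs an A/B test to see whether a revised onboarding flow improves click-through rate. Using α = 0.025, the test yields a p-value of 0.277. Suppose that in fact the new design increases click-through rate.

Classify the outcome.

The conventional null hypothesis is that the new design has no effect on click-through rate.
Since p = 0.277 ≥ α = 0.025, H₀ is not rejected.
H₀ is false (actually the new design increases click-through rate).
Failing to reject a false H₀ is a Type II error.

Type II error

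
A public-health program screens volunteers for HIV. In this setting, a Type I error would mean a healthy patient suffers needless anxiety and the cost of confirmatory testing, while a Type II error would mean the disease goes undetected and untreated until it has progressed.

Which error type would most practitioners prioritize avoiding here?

Type II error

The Type II consequence (the disease goes undetected and untreated until it has progressed) is more severe than the Type I consequence (a healthy patient suffers needless anxiety and the cost of confirmatory testing).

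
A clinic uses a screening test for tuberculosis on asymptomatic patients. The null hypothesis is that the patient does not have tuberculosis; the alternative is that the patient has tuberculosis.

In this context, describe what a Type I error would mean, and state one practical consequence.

A Type I error would mean concluding that the patient has tuberculosis when in fact the patient does not have tuberculosis. Consequence: a healthy patient undergoes unnecessary, possibly invasive follow-up procedures.

A Type I error is rejecting H₀ when H₀ is true.
Here that means flagging the patient as positive and ordering follow-up testing when actually the patient does not have tuberculosis.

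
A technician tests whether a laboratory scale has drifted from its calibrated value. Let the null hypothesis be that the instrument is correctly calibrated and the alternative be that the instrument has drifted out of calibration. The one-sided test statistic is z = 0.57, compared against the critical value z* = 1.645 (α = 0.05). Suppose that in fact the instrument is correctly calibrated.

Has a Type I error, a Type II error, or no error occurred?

Neither — the decision is correct.

Since z = 0.57 ≤ z* = 1.645, H₀ is not rejected.
H₀ is true (actually the instrument is correctly calibrated).
The decision matches the true state — no error.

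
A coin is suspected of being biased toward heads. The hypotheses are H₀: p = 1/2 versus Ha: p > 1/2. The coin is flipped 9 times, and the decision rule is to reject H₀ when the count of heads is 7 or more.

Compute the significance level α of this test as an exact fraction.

Under H₀, X ~ Binomial(9, 1/2), and α = P(X ≥ 7).
That's C(9,7) + C(9,8) + C(9,9) over 2^9, i.e. (36 + 9 + 1)/512 = 46/512 = 23/256.

23/256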